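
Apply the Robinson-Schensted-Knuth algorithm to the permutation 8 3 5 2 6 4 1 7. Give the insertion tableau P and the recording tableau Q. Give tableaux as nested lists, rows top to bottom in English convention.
P = [[1, 4, 6, 7], [2, 5], [3], [8]], Q = [[1, 3, 5, 8], [2, 6], [4], [7]]

Insert each entry of the permutation into P by Schensted row insertion, recording in Q the position of each new cell.

Insert 8: appended to row 1. P = [[8]].
Insert 3: 3 bumps 8 from row 1; 8 starts row 2. P = [[3], [8]].
Insert 5: appended to row 1. P = [[3, 5], [8]].
Insert 2: 2 bumps 3 from row 1; 3 bumps 8 from row 2; 8 starts row 3. P = [[2, 5], [3], [8]].
Insert 6: appended to row 1. P = [[2, 5, 6], [3], [8]].
Insert 4: 4 bumps 5 from row 1; 5 appends to row 2. P = [[2, 4, 6], [3, 5], [8]].
Insert 1: 1 bumps 2 from row 1; 2 bumps 3 from row 2; 3 bumps 8 from row 3; 8 starts row 4. P = [[1, 4, 6], [2, 5], [3], [8]].
Insert 7: appended to row 1. P = [[1, 4, 6, 7], [2, 5], [3], [8]].

So P = [[1, 4, 6, 7], [2, 5], [3], [8]], Q = [[1, 3, 5, 8], [2, 6], [4], [7]].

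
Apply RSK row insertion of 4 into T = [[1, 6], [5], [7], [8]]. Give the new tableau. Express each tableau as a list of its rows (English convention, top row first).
In row 1, 4 replaces 6 (the leftmost entry greater than 4); 6 is bumped to row 2. 6 is appended to row 2. The new tableau is [[1, 4], [5, 6], [7], [8]].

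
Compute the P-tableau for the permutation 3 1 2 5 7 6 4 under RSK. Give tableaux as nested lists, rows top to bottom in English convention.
Insert 3: appended to row 1. P = [[3]].
Insert 1: 1 bumps 3 from row 1; 3 starts row 2. P = [[1], [3]].
Insert 2: appended to row 1. P = [[1, 2], [3]].
Insert 5: appended to row 1. P = [[1, 2, 5], [3]].
Insert 7: appended to row 1. P = [[1, 2, 5, 7], [3]].
Insert 6: 6 bumps 7 from row 1; 7 appends to row 2. P = [[1, 2, 5, 6], [3, 7]].
Insert 4: 4 bumps 5 from row 1; 5 bumps 7 from row 2; 7 starts row 3. P = [[1, 2, 4, 6], [3, 5], [7]].

So P = [[1, 2, 4, 6], [3, 5], [7]].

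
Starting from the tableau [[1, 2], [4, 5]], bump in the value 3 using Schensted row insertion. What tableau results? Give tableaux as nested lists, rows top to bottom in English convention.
[[1, 2, 3], [4, 5]]

3 is larger than every entry of row 1, so it is appended to row 1. The new tableau is [[1, 2, 3], [4, 5]].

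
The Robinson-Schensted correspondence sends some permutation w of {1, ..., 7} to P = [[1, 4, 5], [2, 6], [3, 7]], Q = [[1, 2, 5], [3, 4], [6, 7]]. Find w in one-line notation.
3 7 2 4 6 1 5

Reverse RSK: for i = n, n-1, ..., 1, locate i in Q, remove the corresponding corner cell from P, and reverse-bump its entry up through P; the value ejected from row 1 is w(i).

So w = 3 7 2 4 6 1 5.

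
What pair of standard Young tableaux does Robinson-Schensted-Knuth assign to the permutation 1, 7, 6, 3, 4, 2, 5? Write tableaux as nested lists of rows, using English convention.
P = [[1, 2, 4, 5], [3], [6], [7]], Q = [[1, 2, 5, 7], [3], [4], [6]]

Insert each entry of the permutation into P by Schensted row insertion, recording in Q the position of each new cell.

Insert 1: appended to row 1. P = [[1]], Q = [[1]].
Insert 7: appended to row 1. P = [[1, 7]], Q = [[1, 2]].
Insert 6: 6 bumps 7 from row 1; 7 starts row 2. P = [[1, 6], [7]], Q = [[1, 2], [3]].
Insert 3: 3 bumps 6 from row 1; 6 bumps 7 from row 2; 7 starts row 3. P = [[1, 3], [6], [7]], Q = [[1, 2], [3], [4]].
Insert 4: appended to row 1. P = [[1, 3, 4], [6], [7]], Q = [[1, 2, 5], [3], [4]].
Insert 2: 2 bumps 3 from row 1; 3 bumps 6 from row 2; 6 bumps 7 from row 3; 7 starts row 4. P = [[1, 2, 4], [3], [6], [7]], Q = [[1, 2, 5], [3], [4], [6]].
Insert 5: appended to row 1. P = [[1, 2, 4, 5], [3], [6], [7]], Q = [[1, 2, 5, 7], [3], [4], [6]].

So P = [[1, 2, 4, 5], [3], [6], [7]], Q = [[1, 2, 5, 7], [3], [4], [6]].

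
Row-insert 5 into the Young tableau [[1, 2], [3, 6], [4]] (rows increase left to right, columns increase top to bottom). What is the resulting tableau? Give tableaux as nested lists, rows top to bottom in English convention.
[[1, 2, 5], [3, 6], [4]]

5 is larger than every entry of row 1, so it is appended to row 1. The new tableau is [[1, 2, 5], [3, 6], [4]].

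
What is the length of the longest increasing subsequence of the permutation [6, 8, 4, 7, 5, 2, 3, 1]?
2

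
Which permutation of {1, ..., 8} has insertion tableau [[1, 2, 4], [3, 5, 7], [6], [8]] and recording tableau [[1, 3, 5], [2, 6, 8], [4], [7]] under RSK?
8 3 6 1 7 5 2 4

Reverse the RSK construction: for i from n down to 1, find the cell of Q containing i, remove the entry at that cell from P, and reverse-bump it up through P; the value ejected from row 1 is w(i).

Step i=8: Q has 8 at row 2, column 3; remove 7 from row 2 of P and reverse-bump: 7 enters row 1 and ejects 4. So w(8) = 4. P is now [[1, 2, 7], [3, 5], [6], [8]].
Step i=7: Q has 7 at row 4, column 1; remove 8 from row 4 of P and reverse-bump: 8 enters row 3 and ejects 6; 6 enters row 2 and ejects 5; 5 enters row 1 and ejects 2. So w(7) = 2. P is now [[1, 5, 7], [3, 6], [8]].
Step i=6: Q has 6 at row 2, column 2; remove 6 from row 2 of P and reverse-bump: 6 enters row 1 and ejects 5. So w(6) = 5. P is now [[1, 6, 7], [3], [8]].
Step i=5: Q has 5 at row 1, column 3; remove that cell from P, ejecting 7. So w(5) = 7. P is now [[1, 6], [3], [8]].
Step i=4: Q has 4 at row 3, column 1; remove 8 from row 3 of P and reverse-bump: 8 enters row 2 and ejects 3; 3 enters row 1 and ejects 1. So w(4) = 1. P is now [[3, 6], [8]].
Step i=3: Q has 3 at row 1, column 2; remove that cell from P, ejecting 6. So w(3) = 6. P is now [[3], [8]].
Step i=2: Q has 2 at row 2, column 1; remove 8 from row 2 of P and reverse-bump: 8 enters row 1 and ejects 3. So w(2) = 3. P is now [[8]].
Step i=1: Q has 1 at row 1, column 1; remove that cell from P, ejecting 8. So w(1) = 8. P is now [].

So w = 8 3 6 1 7 5 2 4.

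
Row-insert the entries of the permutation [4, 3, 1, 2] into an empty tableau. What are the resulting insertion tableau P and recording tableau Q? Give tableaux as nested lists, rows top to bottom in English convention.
P = [[1, 2], [3], [4]], Q = [[1, 4], [2], [3]]

Insert each entry of the permutation into P by Schensted row insertion, recording in Q the position of each new cell.

After inserting 4: P = [[4]].
After inserting 3: P = [[3], [4]].
After inserting 1: P = [[1], [3], [4]].
After inserting 2: P = [[1, 2], [3], [4]].

So P = [[1, 2], [3], [4]], Q = [[1, 4], [2], [3]].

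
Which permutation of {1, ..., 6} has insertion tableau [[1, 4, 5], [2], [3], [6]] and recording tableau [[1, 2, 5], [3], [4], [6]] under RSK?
3 6 4 2 5 1

Reverse RSK: for i = n, n-1, ..., 1, locate i in Q, remove the corresponding corner cell from P, and reverse-bump its entry up through P; the value ejected from row 1 is w(i).

So w = 3 6 4 2 5 1.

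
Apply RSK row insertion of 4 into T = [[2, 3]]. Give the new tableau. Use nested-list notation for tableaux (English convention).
4 is larger than every entry of row 1, so it is appended to row 1. The new tableau is [[2, 3, 4]].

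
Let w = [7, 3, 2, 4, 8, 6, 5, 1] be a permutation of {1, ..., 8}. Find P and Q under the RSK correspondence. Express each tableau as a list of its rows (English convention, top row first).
Insert each entry of the permutation into P by Schensted row insertion, recording in Q the position of each new cell.

Insert 7: appended to row 1. P = [[7]], Q = [[1]].
Insert 3: 3 bumps 7 from row 1; 7 starts row 2. P = [[3], [7]], Q = [[1], [2]].
Insert 2: 2 bumps 3 from row 1; 3 bumps 7 from row 2; 7 starts row 3. P = [[2], [3], [7]], Q = [[1], [2], [3]].
Insert 4: appended to row 1. P = [[2, 4], [3], [7]], Q = [[1, 4], [2], [3]].
Insert 8: appended to row 1. P = [[2, 4, 8], [3], [7]], Q = [[1, 4, 5], [2], [3]].
Insert 6: 6 bumps 8 from row 1; 8 appends to row 2. P = [[2, 4, 6], [3, 8], [7]], Q = [[1, 4, 5], [2, 6], [3]].
Insert 5: 5 bumps 6 from row 1; 6 bumps 8 from row 2; 8 appends to row 3. P = [[2, 4, 5], [3, 6], [7, 8]], Q = [[1, 4, 5], [2, 6], [3, 7]].
Insert 1: 1 bumps 2 from row 1; 2 bumps 3 from row 2; 3 bumps 7 from row 3; 7 starts row 4. P = [[1, 4, 5], [2, 6], [3, 8], [7]], Q = [[1, 4, 5], [2, 6], [3, 7], [8]].

So P = [[1, 4, 5], [2, 6], [3, 8], [7]], Q = [[1, 4, 5], [2, 6], [3, 7], [8]].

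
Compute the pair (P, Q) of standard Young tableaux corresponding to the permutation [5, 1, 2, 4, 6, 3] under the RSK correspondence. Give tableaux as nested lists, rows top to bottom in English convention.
Insert each entry of the permutation into P by Schensted row insertion, recording in Q the position of each new cell.

Insert 5: appended to row 1. P = [[5]].
Insert 1: 1 bumps 5 from row 1; 5 starts row 2. P = [[1], [5]].
Insert 2: appended to row 1. P = [[1, 2], [5]].
Insert 4: appended to row 1. P = [[1, 2, 4], [5]].
Insert 6: appended to row 1. P = [[1, 2, 4, 6], [5]].
Insert 3: 3 bumps 4 from row 1; 4 bumps 5 from row 2; 5 starts row 3. P = [[1, 2, 3, 6], [4], [5]].

So P = [[1, 2, 3, 6], [4], [5]], Q = [[1, 3, 4, 5], [2], [6]].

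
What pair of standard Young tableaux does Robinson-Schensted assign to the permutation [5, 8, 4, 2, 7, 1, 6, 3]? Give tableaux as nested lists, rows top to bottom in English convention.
Insert each entry of the permutation into P by Schensted row insertion, recording in Q the position of each new cell.

Insert 5: appended to row 1. P = [[5]].
Insert 8: appended to row 1. P = [[5, 8]].
Insert 4: 4 bumps 5 from row 1; 5 starts row 2. P = [[4, 8], [5]].
Insert 2: 2 bumps 4 from row 1; 4 bumps 5 from row 2; 5 starts row 3. P = [[2, 8], [4], [5]].
Insert 7: 7 bumps 8 from row 1; 8 appends to row 2. P = [[2, 7], [4, 8], [5]].
Insert 1: 1 bumps 2 from row 1; 2 bumps 4 from row 2; 4 bumps 5 from row 3; 5 starts row 4. P = [[1, 7], [2, 8], [4], [5]].
Insert 6: 6 bumps 7 from row 1; 7 bumps 8 from row 2; 8 appends to row 3. P = [[1, 6], [2, 7], [4, 8], [5]].
Insert 3: 3 bumps 6 from row 1; 6 bumps 7 from row 2; 7 bumps 8 from row 3; 8 appends to row 4. P = [[1, 3], [2, 6], [4, 7], [5, 8]].

So P = [[1, 3], [2, 6], [4, 7], [5, 8]], Q = [[1, 2], [3, 5], [4, 7], [6, 8]].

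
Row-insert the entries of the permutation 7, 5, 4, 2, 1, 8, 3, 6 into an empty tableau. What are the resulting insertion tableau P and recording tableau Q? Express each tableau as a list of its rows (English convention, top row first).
P = [[1, 3, 6], [2, 8], [4], [5], [7]], Q = [[1, 6, 8], [2, 7], [3], [4], [5]]

Insert each entry of the permutation into P by Schensted row insertion, recording in Q the position of each new cell.

After inserting 7: P = [[7]].
After inserting 5: P = [[5], [7]].
After inserting 4: P = [[4], [5], [7]].
After inserting 2: P = [[2], [4], [5], [7]].
After inserting 1: P = [[1], [2], [4], [5], [7]].
After inserting 8: P = [[1, 8], [2], [4], [5], [7]].
After inserting 3: P = [[1, 3], [2, 8], [4], [5], [7]].
After inserting 6: P = [[1, 3, 6], [2, 8], [4], [5], [7]].

So P = [[1, 3, 6], [2, 8], [4], [5], [7]], Q = [[1, 6, 8], [2, 7], [3], [4], [5]].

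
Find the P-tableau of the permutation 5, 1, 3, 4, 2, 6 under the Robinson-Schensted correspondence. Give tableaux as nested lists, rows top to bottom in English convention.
P = [[1, 2, 4, 6], [3], [5]]

Insert 5: appended to row 1. P = [[5]].
Insert 1: 1 bumps 5 from row 1; 5 starts row 2. P = [[1], [5]].
Insert 3: appended to row 1. P = [[1, 3], [5]].
Insert 4: appended to row 1. P = [[1, 3, 4], [5]].
Insert 2: 2 bumps 3 from row 1; 3 bumps 5 from row 2; 5 starts row 3. P = [[1, 2, 4], [3], [5]].
Insert 6: appended to row 1. P = [[1, 2, 4, 6], [3], [5]].

So P = [[1, 2, 4, 6], [3], [5]].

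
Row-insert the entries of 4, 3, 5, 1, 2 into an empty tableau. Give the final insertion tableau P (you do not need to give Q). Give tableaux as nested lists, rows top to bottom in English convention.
Insert 4: appended to row 1. P = [[4]].
Insert 3: 3 bumps 4 from row 1; 4 starts row 2. P = [[3], [4]].
Insert 5: appended to row 1. P = [[3, 5], [4]].
Insert 1: 1 bumps 3 from row 1; 3 bumps 4 from row 2; 4 starts row 3. P = [[1, 5], [3], [4]].
Insert 2: 2 bumps 5 from row 1; 5 appends to row 2. P = [[1, 2], [3, 5], [4]].

So P = [[1, 2], [3, 5], [4]].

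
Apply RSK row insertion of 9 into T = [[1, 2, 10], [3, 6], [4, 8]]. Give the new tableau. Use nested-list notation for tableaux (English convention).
In row 1, 9 replaces 10 (the leftmost entry greater than 9); 10 is bumped to row 2. 10 is appended to row 2. The new tableau is [[1, 2, 9], [3, 6, 10], [4, 8]].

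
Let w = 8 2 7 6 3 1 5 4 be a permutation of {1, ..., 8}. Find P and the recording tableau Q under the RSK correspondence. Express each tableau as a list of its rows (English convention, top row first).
Insert each entry of the permutation into P by Schensted row insertion, recording in Q the position of each new cell.

Insert 8: appended to row 1. P = [[8]].
Insert 2: 2 bumps 8 from row 1; 8 starts row 2. P = [[2], [8]].
Insert 7: appended to row 1. P = [[2, 7], [8]].
Insert 6: 6 bumps 7 from row 1; 7 bumps 8 from row 2; 8 starts row 3. P = [[2, 6], [7], [8]].
Insert 3: 3 bumps 6 from row 1; 6 bumps 7 from row 2; 7 bumps 8 from row 3; 8 starts row 4. P = [[2, 3], [6], [7], [8]].
Insert 1: 1 bumps 2 from row 1; 2 bumps 6 from row 2; 6 bumps 7 from row 3; 7 bumps 8 from row 4; 8 starts row 5. P = [[1, 3], [2], [6], [7], [8]].
Insert 5: appended to row 1. P = [[1, 3, 5], [2], [6], [7], [8]].
Insert 4: 4 bumps 5 from row 1; 5 appends to row 2. P = [[1, 3, 4], [2, 5], [6], [7], [8]].

So P = [[1, 3, 4], [2, 5], [6], [7], [8]], Q = [[1, 3, 7], [2, 8], [4], [5], [6]].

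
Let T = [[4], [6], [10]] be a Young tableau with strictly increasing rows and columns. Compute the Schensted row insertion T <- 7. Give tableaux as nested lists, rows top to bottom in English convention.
[[4, 7], [6], [10]]

7 is larger than every entry of row 1, so it is appended to row 1. The new tableau is [[4, 7], [6], [10]].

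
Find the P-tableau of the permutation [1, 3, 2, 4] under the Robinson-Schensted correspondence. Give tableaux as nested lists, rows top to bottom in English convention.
Insert 1: appended to row 1. P = [[1]].
Insert 3: appended to row 1. P = [[1, 3]].
Insert 2: 2 bumps 3 from row 1; 3 starts row 2. P = [[1, 2], [3]].
Insert 4: appended to row 1. P = [[1, 2, 4], [3]].

So P = [[1, 2, 4], [3]].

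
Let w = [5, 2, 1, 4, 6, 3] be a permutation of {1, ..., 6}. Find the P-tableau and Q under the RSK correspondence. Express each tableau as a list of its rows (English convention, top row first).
Insert each entry of the permutation into P by Schensted row insertion, recording in Q the position of each new cell.

Insert 5: appended to row 1. P = [[5]].
Insert 2: 2 bumps 5 from row 1; 5 starts row 2. P = [[2], [5]].
Insert 1: 1 bumps 2 from row 1; 2 bumps 5 from row 2; 5 starts row 3. P = [[1], [2], [5]].
Insert 4: appended to row 1. P = [[1, 4], [2], [5]].
Insert 6: appended to row 1. P = [[1, 4, 6], [2], [5]].
Insert 3: 3 bumps 4 from row 1; 4 appends to row 2. P = [[1, 3, 6], [2, 4], [5]].

So P = [[1, 3, 6], [2, 4], [5]], Q = [[1, 4, 5], [2, 6], [3]].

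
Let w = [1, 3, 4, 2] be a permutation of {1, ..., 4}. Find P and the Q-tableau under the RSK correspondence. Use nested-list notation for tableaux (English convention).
Insert each entry of the permutation into P by Schensted row insertion, recording in Q the position of each new cell.

Insert 1: appended to row 1. P = [[1]].
Insert 3: appended to row 1. P = [[1, 3]].
Insert 4: appended to row 1. P = [[1, 3, 4]].
Insert 2: 2 bumps 3 from row 1; 3 starts row 2. P = [[1, 2, 4], [3]].

So P = [[1, 2, 4], [3]], Q = [[1, 2, 3], [4]].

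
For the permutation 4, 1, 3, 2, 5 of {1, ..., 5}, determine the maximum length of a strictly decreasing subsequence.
3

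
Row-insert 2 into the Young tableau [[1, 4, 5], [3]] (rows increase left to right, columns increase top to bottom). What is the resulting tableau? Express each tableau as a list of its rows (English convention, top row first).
In row 1, 2 replaces 4 (the leftmost entry greater than 2); 4 is bumped to row 2. 4 is appended to row 2. The new tableau is [[1, 2, 5], [3, 4]].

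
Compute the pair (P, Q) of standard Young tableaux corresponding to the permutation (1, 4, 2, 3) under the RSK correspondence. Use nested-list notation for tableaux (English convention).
P = [[1, 2, 3], [4]], Q = [[1, 2, 4], [3]]

Insert each entry of the permutation into P by Schensted row insertion, recording in Q the position of each new cell.

Insert 1: appended to row 1. P = [[1]].
Insert 4: appended to row 1. P = [[1, 4]].
Insert 2: 2 bumps 4 from row 1; 4 starts row 2. P = [[1, 2], [4]].
Insert 3: appended to row 1. P = [[1, 2, 3], [4]].

So P = [[1, 2, 3], [4]], Q = [[1, 2, 4], [3]].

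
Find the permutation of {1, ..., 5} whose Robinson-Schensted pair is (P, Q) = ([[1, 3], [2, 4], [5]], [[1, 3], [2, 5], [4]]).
Reverse the RSK construction: for i from n down to 1, find the cell of Q containing i, remove the entry at that cell from P, and reverse-bump it up through P; the value ejected from row 1 is w(i).

Step i=5: Q has 5 at row 2, column 2; remove 4 from row 2 of P and reverse-bump: 4 enters row 1 and ejects 3. So w(5) = 3. P is now [[1, 4], [2], [5]].
Step i=4: Q has 4 at row 3, column 1; remove 5 from row 3 of P and reverse-bump: 5 enters row 2 and ejects 2; 2 enters row 1 and ejects 1. So w(4) = 1. P is now [[2, 4], [5]].
Step i=3: Q has 3 at row 1, column 2; remove that cell from P, ejecting 4. So w(3) = 4. P is now [[2], [5]].
Step i=2: Q has 2 at row 2, column 1; remove 5 from row 2 of P and reverse-bump: 5 enters row 1 and ejects 2. So w(2) = 2. P is now [[5]].
Step i=1: Q has 1 at row 1, column 1; remove that cell from P, ejecting 5. So w(1) = 5. P is now [].

So w = 5 2 4 1 3.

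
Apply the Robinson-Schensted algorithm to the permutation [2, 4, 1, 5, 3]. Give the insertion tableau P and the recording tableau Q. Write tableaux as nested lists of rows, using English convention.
Insert each entry of the permutation into P by Schensted row insertion, recording in Q the position of each new cell.

Insert 2: appended to row 1. P = [[2]].
Insert 4: appended to row 1. P = [[2, 4]].
Insert 1: 1 bumps 2 from row 1; 2 starts row 2. P = [[1, 4], [2]].
Insert 5: appended to row 1. P = [[1, 4, 5], [2]].
Insert 3: 3 bumps 4 from row 1; 4 appends to row 2. P = [[1, 3, 5], [2, 4]].

So P = [[1, 3, 5], [2, 4]], Q = [[1, 2, 4], [3, 5]].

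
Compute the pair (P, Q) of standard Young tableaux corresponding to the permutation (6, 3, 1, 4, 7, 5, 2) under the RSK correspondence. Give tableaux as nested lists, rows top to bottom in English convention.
Insert each entry of the permutation into P by Schensted row insertion, recording in Q the position of each new cell.

Insert 6: appended to row 1. P = [[6]].
Insert 3: 3 bumps 6 from row 1; 6 starts row 2. P = [[3], [6]].
Insert 1: 1 bumps 3 from row 1; 3 bumps 6 from row 2; 6 starts row 3. P = [[1], [3], [6]].
Insert 4: appended to row 1. P = [[1, 4], [3], [6]].
Insert 7: appended to row 1. P = [[1, 4, 7], [3], [6]].
Insert 5: 5 bumps 7 from row 1; 7 appends to row 2. P = [[1, 4, 5], [3, 7], [6]].
Insert 2: 2 bumps 4 from row 1; 4 bumps 7 from row 2; 7 appends to row 3. P = [[1, 2, 5], [3, 4], [6, 7]].

So P = [[1, 2, 5], [3, 4], [6, 7]], Q = [[1, 4, 5], [2, 6], [3, 7]].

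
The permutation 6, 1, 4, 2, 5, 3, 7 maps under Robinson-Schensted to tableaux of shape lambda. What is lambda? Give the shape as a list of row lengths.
RSK row insertion gives P = [[1, 2, 3, 7], [4, 5], [6]], which has shape [4, 2, 1].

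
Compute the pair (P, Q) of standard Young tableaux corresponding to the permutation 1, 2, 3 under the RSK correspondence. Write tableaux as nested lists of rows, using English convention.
P = [[1, 2, 3]], Q = [[1, 2, 3]]

Insert each entry of the permutation into P by Schensted row insertion, recording in Q the position of each new cell.

Insert 1: appended to row 1. P = [[1]].
Insert 2: appended to row 1. P = [[1, 2]].
Insert 3: appended to row 1. P = [[1, 2, 3]].

So P = [[1, 2, 3]], Q = [[1, 2, 3]].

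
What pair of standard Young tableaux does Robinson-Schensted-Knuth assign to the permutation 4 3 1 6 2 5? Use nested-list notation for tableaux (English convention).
P = [[1, 2, 5], [3, 6], [4]], Q = [[1, 4, 6], [2, 5], [3]]

Insert each entry of the permutation into P by Schensted row insertion, recording in Q the position of each new cell.

After inserting 4: P = [[4]].
After inserting 3: P = [[3], [4]].
After inserting 1: P = [[1], [3], [4]].
After inserting 6: P = [[1, 6], [3], [4]].
After inserting 2: P = [[1, 2], [3, 6], [4]].
After inserting 5: P = [[1, 2, 5], [3, 6], [4]].

So P = [[1, 2, 5], [3, 6], [4]], Q = [[1, 4, 6], [2, 5], [3]].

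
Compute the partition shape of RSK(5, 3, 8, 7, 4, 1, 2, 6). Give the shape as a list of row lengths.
[3, 2, 2, 1]

RSK row insertion gives P = [[1, 2, 6], [3, 4], [5, 7], [8]], which has shape [3, 2, 2, 1].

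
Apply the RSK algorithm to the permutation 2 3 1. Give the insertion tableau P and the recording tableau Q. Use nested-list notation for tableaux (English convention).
P = [[1, 3], [2]], Q = [[1, 2], [3]]

Insert each entry of the permutation into P by Schensted row insertion, recording in Q the position of each new cell.

Insert 2: appended to row 1. P = [[2]], Q = [[1]].
Insert 3: appended to row 1. P = [[2, 3]], Q = [[1, 2]].
Insert 1: 1 bumps 2 from row 1; 2 starts row 2. P = [[1, 3], [2]], Q = [[1, 2], [3]].

So P = [[1, 3], [2]], Q = [[1, 2], [3]].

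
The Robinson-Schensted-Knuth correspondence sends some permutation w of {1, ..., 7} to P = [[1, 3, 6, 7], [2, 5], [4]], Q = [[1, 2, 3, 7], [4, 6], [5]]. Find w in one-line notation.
Reverse the RSK construction: for i from n down to 1, find the cell of Q containing i, remove the entry at that cell from P, and reverse-bump it up through P; the value ejected from row 1 is w(i).

Step i=7: Q has 7 at row 1, column 4; remove that cell from P, ejecting 7. So w(7) = 7. P is now [[1, 3, 6], [2, 5], [4]].
Step i=6: Q has 6 at row 2, column 2; remove 5 from row 2 of P and reverse-bump: 5 enters row 1 and ejects 3. So w(6) = 3. P is now [[1, 5, 6], [2], [4]].
Step i=5: Q has 5 at row 3, column 1; remove 4 from row 3 of P and reverse-bump: 4 enters row 2 and ejects 2; 2 enters row 1 and ejects 1. So w(5) = 1. P is now [[2, 5, 6], [4]].
Step i=4: Q has 4 at row 2, column 1; remove 4 from row 2 of P and reverse-bump: 4 enters row 1 and ejects 2. So w(4) = 2. P is now [[4, 5, 6]].
Step i=3: Q has 3 at row 1, column 3; remove that cell from P, ejecting 6. So w(3) = 6. P is now [[4, 5]].
Step i=2: Q has 2 at row 1, column 2; remove that cell from P, ejecting 5. So w(2) = 5. P is now [[4]].
Step i=1: Q has 1 at row 1, column 1; remove that cell from P, ejecting 4. So w(1) = 4. P is now [].

So w = 4 5 6 2 1 3 7.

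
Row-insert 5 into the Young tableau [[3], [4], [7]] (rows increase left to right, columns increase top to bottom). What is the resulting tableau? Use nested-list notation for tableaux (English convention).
[[3, 5], [4], [7]]

5 is larger than every entry of row 1, so it is appended to row 1. The new tableau is [[3, 5], [4], [7]].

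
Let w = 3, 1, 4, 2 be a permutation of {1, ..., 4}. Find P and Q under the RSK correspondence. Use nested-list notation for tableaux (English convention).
P = [[1, 2], [3, 4]], Q = [[1, 3], [2, 4]]

Insert each entry of the permutation into P by Schensted row insertion, recording in Q the position of each new cell.

Insert 3: appended to row 1. P = [[3]].
Insert 1: 1 bumps 3 from row 1; 3 starts row 2. P = [[1], [3]].
Insert 4: appended to row 1. P = [[1, 4], [3]].
Insert 2: 2 bumps 4 from row 1; 4 appends to row 2. P = [[1, 2], [3, 4]].

So P = [[1, 2], [3, 4]], Q = [[1, 3], [2, 4]].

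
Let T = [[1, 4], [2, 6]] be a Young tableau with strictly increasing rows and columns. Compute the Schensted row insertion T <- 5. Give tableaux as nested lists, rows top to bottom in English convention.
5 is larger than every entry of row 1, so it is appended to row 1. The new tableau is [[1, 4, 5], [2, 6]].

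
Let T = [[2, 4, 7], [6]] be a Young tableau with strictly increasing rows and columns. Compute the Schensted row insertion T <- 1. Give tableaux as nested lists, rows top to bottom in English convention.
[[1, 4, 7], [2], [6]]

In row 1, 1 replaces 2 (the leftmost entry greater than 1); 2 is bumped to row 2. In row 2, 2 replaces 6 (the leftmost entry greater than 2); 6 is bumped to row 3. 6 starts a new row 3. The new tableau is [[1, 4, 7], [2], [6]].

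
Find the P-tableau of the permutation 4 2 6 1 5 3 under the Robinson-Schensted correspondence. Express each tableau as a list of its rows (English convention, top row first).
After inserting 4: P = [[4]].
After inserting 2: P = [[2], [4]].
After inserting 6: P = [[2, 6], [4]].
After inserting 1: P = [[1, 6], [2], [4]].
After inserting 5: P = [[1, 5], [2, 6], [4]].
After inserting 3: P = [[1, 3], [2, 5], [4, 6]].

So P = [[1, 3], [2, 5], [4, 6]].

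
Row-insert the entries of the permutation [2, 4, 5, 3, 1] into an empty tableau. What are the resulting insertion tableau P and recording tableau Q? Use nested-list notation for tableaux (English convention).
Insert each entry of the permutation into P by Schensted row insertion, recording in Q the position of each new cell.

Insert 2: appended to row 1. P = [[2]].
Insert 4: appended to row 1. P = [[2, 4]].
Insert 5: appended to row 1. P = [[2, 4, 5]].
Insert 3: 3 bumps 4 from row 1; 4 starts row 2. P = [[2, 3, 5], [4]].
Insert 1: 1 bumps 2 from row 1; 2 bumps 4 from row 2; 4 starts row 3. P = [[1, 3, 5], [2], [4]].

So P = [[1, 3, 5], [2], [4]], Q = [[1, 2, 3], [4], [5]].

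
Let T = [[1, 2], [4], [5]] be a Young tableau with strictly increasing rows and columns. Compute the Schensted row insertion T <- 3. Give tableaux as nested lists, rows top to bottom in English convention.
3 is larger than every entry of row 1, so it is appended to row 1. The new tableau is [[1, 2, 3], [4], [5]].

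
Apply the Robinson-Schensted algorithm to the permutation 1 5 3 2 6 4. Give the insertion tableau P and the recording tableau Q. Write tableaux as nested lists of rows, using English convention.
Insert each entry of the permutation into P by Schensted row insertion, recording in Q the position of each new cell.

Insert 1: appended to row 1. P = [[1]].
Insert 5: appended to row 1. P = [[1, 5]].
Insert 3: 3 bumps 5 from row 1; 5 starts row 2. P = [[1, 3], [5]].
Insert 2: 2 bumps 3 from row 1; 3 bumps 5 from row 2; 5 starts row 3. P = [[1, 2], [3], [5]].
Insert 6: appended to row 1. P = [[1, 2, 6], [3], [5]].
Insert 4: 4 bumps 6 from row 1; 6 appends to row 2. P = [[1, 2, 4], [3, 6], [5]].

So P = [[1, 2, 4], [3, 6], [5]], Q = [[1, 2, 5], [3, 6], [4]].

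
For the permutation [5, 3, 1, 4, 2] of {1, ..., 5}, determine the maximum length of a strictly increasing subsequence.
2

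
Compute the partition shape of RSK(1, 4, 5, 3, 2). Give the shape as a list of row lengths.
Row-insert each entry into an empty tableau.

After inserting 1: P = [[1]].
After inserting 4: P = [[1, 4]].
After inserting 5: P = [[1, 4, 5]].
After inserting 3: P = [[1, 3, 5], [4]].
After inserting 2: P = [[1, 2, 5], [3], [4]].

The final insertion tableau P = [[1, 2, 5], [3], [4]] has shape [3, 1, 1].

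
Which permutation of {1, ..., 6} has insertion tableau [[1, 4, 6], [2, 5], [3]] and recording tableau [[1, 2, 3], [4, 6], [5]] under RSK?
3 5 6 2 1 4

Reverse RSK: for i = n, n-1, ..., 1, locate i in Q, remove the corresponding corner cell from P, and reverse-bump its entry up through P; the value ejected from row 1 is w(i).

So w = 3 5 6 2 1 4.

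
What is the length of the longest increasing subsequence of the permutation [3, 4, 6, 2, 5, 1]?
3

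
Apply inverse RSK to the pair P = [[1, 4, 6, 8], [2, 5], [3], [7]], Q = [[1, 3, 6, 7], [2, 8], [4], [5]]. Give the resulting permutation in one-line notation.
7 3 5 2 1 6 8 4

Reverse RSK: for i = n, n-1, ..., 1, locate i in Q, remove the corresponding corner cell from P, and reverse-bump its entry up through P; the value ejected from row 1 is w(i).

So w = 7 3 5 2 1 6 8 4.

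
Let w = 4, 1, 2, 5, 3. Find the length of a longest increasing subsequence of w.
3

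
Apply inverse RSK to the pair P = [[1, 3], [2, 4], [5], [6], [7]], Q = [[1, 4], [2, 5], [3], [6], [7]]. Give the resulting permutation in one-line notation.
7 2 1 6 5 4 3

Reverse the RSK construction: for i from n down to 1, find the cell of Q containing i, remove the entry at that cell from P, and reverse-bump it up through P; the value ejected from row 1 is w(i).

Step i=7: Q has 7 at row 5, column 1; remove 7 from row 5 of P and reverse-bump: 7 enters row 4 and ejects 6; 6 enters row 3 and ejects 5; 5 enters row 2 and ejects 4; 4 enters row 1 and ejects 3. So w(7) = 3. P is now [[1, 4], [2, 5], [6], [7]].
Step i=6: Q has 6 at row 4, column 1; remove 7 from row 4 of P and reverse-bump: 7 enters row 3 and ejects 6; 6 enters row 2 and ejects 5; 5 enters row 1 and ejects 4. So w(6) = 4. P is now [[1, 5], [2, 6], [7]].
Step i=5: Q has 5 at row 2, column 2; remove 6 from row 2 of P and reverse-bump: 6 enters row 1 and ejects 5. So w(5) = 5. P is now [[1, 6], [2], [7]].
Step i=4: Q has 4 at row 1, column 2; remove that cell from P, ejecting 6. So w(4) = 6. P is now [[1], [2], [7]].
Step i=3: Q has 3 at row 3, column 1; remove 7 from row 3 of P and reverse-bump: 7 enters row 2 and ejects 2; 2 enters row 1 and ejects 1. So w(3) = 1. P is now [[2], [7]].
Step i=2: Q has 2 at row 2, column 1; remove 7 from row 2 of P and reverse-bump: 7 enters row 1 and ejects 2. So w(2) = 2. P is now [[7]].
Step i=1: Q has 1 at row 1, column 1; remove that cell from P, ejecting 7. So w(1) = 7. P is now [].

So w = 7 2 1 6 5 4 3.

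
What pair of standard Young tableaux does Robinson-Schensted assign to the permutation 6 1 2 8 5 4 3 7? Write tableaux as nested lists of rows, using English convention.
P = [[1, 2, 3, 7], [4, 8], [5], [6]], Q = [[1, 3, 4, 8], [2, 5], [6], [7]]

Insert each entry of the permutation into P by Schensted row insertion, recording in Q the position of each new cell.

Insert 6: appended to row 1. P = [[6]], Q = [[1]].
Insert 1: 1 bumps 6 from row 1; 6 starts row 2. P = [[1], [6]], Q = [[1], [2]].
Insert 2: appended to row 1. P = [[1, 2], [6]], Q = [[1, 3], [2]].
Insert 8: appended to row 1. P = [[1, 2, 8], [6]], Q = [[1, 3, 4], [2]].
Insert 5: 5 bumps 8 from row 1; 8 appends to row 2. P = [[1, 2, 5], [6, 8]], Q = [[1, 3, 4], [2, 5]].
Insert 4: 4 bumps 5 from row 1; 5 bumps 6 from row 2; 6 starts row 3. P = [[1, 2, 4], [5, 8], [6]], Q = [[1, 3, 4], [2, 5], [6]].
Insert 3: 3 bumps 4 from row 1; 4 bumps 5 from row 2; 5 bumps 6 from row 3; 6 starts row 4. P = [[1, 2, 3], [4, 8], [5], [6]], Q = [[1, 3, 4], [2, 5], [6], [7]].
Insert 7: appended to row 1. P = [[1, 2, 3, 7], [4, 8], [5], [6]], Q = [[1, 3, 4, 8], [2, 5], [6], [7]].

So P = [[1, 2, 3, 7], [4, 8], [5], [6]], Q = [[1, 3, 4, 8], [2, 5], [6], [7]].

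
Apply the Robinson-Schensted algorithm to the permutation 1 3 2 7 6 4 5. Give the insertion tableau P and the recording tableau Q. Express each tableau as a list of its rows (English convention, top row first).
P = [[1, 2, 4, 5], [3, 6], [7]], Q = [[1, 2, 4, 7], [3, 5], [6]]

Insert each entry of the permutation into P by Schensted row insertion, recording in Q the position of each new cell.

Insert 1: appended to row 1. P = [[1]], Q = [[1]].
Insert 3: appended to row 1. P = [[1, 3]], Q = [[1, 2]].
Insert 2: 2 bumps 3 from row 1; 3 starts row 2. P = [[1, 2], [3]], Q = [[1, 2], [3]].
Insert 7: appended to row 1. P = [[1, 2, 7], [3]], Q = [[1, 2, 4], [3]].
Insert 6: 6 bumps 7 from row 1; 7 appends to row 2. P = [[1, 2, 6], [3, 7]], Q = [[1, 2, 4], [3, 5]].
Insert 4: 4 bumps 6 from row 1; 6 bumps 7 from row 2; 7 starts row 3. P = [[1, 2, 4], [3, 6], [7]], Q = [[1, 2, 4], [3, 5], [6]].
Insert 5: appended to row 1. P = [[1, 2, 4, 5], [3, 6], [7]], Q = [[1, 2, 4, 7], [3, 5], [6]].

So P = [[1, 2, 4, 5], [3, 6], [7]], Q = [[1, 2, 4, 7], [3, 5], [6]].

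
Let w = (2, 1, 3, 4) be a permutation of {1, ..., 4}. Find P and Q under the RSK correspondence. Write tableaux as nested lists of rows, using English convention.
Insert each entry of the permutation into P by Schensted row insertion, recording in Q the position of each new cell.

Insert 2: appended to row 1. P = [[2]].
Insert 1: 1 bumps 2 from row 1; 2 starts row 2. P = [[1], [2]].
Insert 3: appended to row 1. P = [[1, 3], [2]].
Insert 4: appended to row 1. P = [[1, 3, 4], [2]].

So P = [[1, 3, 4], [2]], Q = [[1, 3, 4], [2]].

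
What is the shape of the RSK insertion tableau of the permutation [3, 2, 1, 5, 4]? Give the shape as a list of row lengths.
[2, 2, 1]

Row-insert each entry into an empty tableau.

After inserting 3: P = [[3]].
After inserting 2: P = [[2], [3]].
After inserting 1: P = [[1], [2], [3]].
After inserting 5: P = [[1, 5], [2], [3]].
After inserting 4: P = [[1, 4], [2, 5], [3]].

The final insertion tableau P = [[1, 4], [2, 5], [3]] has shape [2, 2, 1].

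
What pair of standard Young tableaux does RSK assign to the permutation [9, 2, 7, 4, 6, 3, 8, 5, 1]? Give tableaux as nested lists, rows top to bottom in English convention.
P = [[1, 3, 5, 8], [2, 6], [4], [7], [9]], Q = [[1, 3, 5, 7], [2, 8], [4], [6], [9]]

Insert each entry of the permutation into P by Schensted row insertion, recording in Q the position of each new cell.

Insert 9: appended to row 1. P = [[9]].
Insert 2: 2 bumps 9 from row 1; 9 starts row 2. P = [[2], [9]].
Insert 7: appended to row 1. P = [[2, 7], [9]].
Insert 4: 4 bumps 7 from row 1; 7 bumps 9 from row 2; 9 starts row 3. P = [[2, 4], [7], [9]].
Insert 6: appended to row 1. P = [[2, 4, 6], [7], [9]].
Insert 3: 3 bumps 4 from row 1; 4 bumps 7 from row 2; 7 bumps 9 from row 3; 9 starts row 4. P = [[2, 3, 6], [4], [7], [9]].
Insert 8: appended to row 1. P = [[2, 3, 6, 8], [4], [7], [9]].
Insert 5: 5 bumps 6 from row 1; 6 appends to row 2. P = [[2, 3, 5, 8], [4, 6], [7], [9]].
Insert 1: 1 bumps 2 from row 1; 2 bumps 4 from row 2; 4 bumps 7 from row 3; 7 bumps 9 from row 4; 9 starts row 5. P = [[1, 3, 5, 8], [2, 6], [4], [7], [9]].

So P = [[1, 3, 5, 8], [2, 6], [4], [7], [9]], Q = [[1, 3, 5, 7], [2, 8], [4], [6], [9]].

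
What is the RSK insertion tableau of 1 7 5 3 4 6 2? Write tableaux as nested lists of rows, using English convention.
Insert 1: appended to row 1. P = [[1]].
Insert 7: appended to row 1. P = [[1, 7]].
Insert 5: 5 bumps 7 from row 1; 7 starts row 2. P = [[1, 5], [7]].
Insert 3: 3 bumps 5 from row 1; 5 bumps 7 from row 2; 7 starts row 3. P = [[1, 3], [5], [7]].
Insert 4: appended to row 1. P = [[1, 3, 4], [5], [7]].
Insert 6: appended to row 1. P = [[1, 3, 4, 6], [5], [7]].
Insert 2: 2 bumps 3 from row 1; 3 bumps 5 from row 2; 5 bumps 7 from row 3; 7 starts row 4. P = [[1, 2, 4, 6], [3], [5], [7]].

So P = [[1, 2, 4, 6], [3], [5], [7]].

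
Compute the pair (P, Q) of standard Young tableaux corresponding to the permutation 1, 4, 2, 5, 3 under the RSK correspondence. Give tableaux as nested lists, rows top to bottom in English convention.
Insert each entry of the permutation into P by Schensted row insertion, recording in Q the position of each new cell.

After inserting 1: P = [[1]].
After inserting 4: P = [[1, 4]].
After inserting 2: P = [[1, 2], [4]].
After inserting 5: P = [[1, 2, 5], [4]].
After inserting 3: P = [[1, 2, 3], [4, 5]].

So P = [[1, 2, 3], [4, 5]], Q = [[1, 2, 4], [3, 5]].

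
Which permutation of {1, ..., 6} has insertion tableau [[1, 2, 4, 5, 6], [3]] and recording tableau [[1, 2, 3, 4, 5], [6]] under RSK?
Reverse RSK: for i = n, n-1, ..., 1, locate i in Q, remove the corresponding corner cell from P, and reverse-bump its entry up through P; the value ejected from row 1 is w(i).

So w = 1 3 4 5 6 2.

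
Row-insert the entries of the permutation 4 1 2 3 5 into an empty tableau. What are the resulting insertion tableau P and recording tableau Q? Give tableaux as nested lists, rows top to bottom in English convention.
P = [[1, 2, 3, 5], [4]], Q = [[1, 3, 4, 5], [2]]

Insert each entry of the permutation into P by Schensted row insertion, recording in Q the position of each new cell.

Insert 4: appended to row 1. P = [[4]].
Insert 1: 1 bumps 4 from row 1; 4 starts row 2. P = [[1], [4]].
Insert 2: appended to row 1. P = [[1, 2], [4]].
Insert 3: appended to row 1. P = [[1, 2, 3], [4]].
Insert 5: appended to row 1. P = [[1, 2, 3, 5], [4]].

So P = [[1, 2, 3, 5], [4]], Q = [[1, 3, 4, 5], [2]].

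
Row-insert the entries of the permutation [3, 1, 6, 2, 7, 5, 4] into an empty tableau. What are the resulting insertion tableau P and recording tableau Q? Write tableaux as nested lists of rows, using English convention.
Insert each entry of the permutation into P by Schensted row insertion, recording in Q the position of each new cell.

Insert 3: appended to row 1. P = [[3]].
Insert 1: 1 bumps 3 from row 1; 3 starts row 2. P = [[1], [3]].
Insert 6: appended to row 1. P = [[1, 6], [3]].
Insert 2: 2 bumps 6 from row 1; 6 appends to row 2. P = [[1, 2], [3, 6]].
Insert 7: appended to row 1. P = [[1, 2, 7], [3, 6]].
Insert 5: 5 bumps 7 from row 1; 7 appends to row 2. P = [[1, 2, 5], [3, 6, 7]].
Insert 4: 4 bumps 5 from row 1; 5 bumps 6 from row 2; 6 starts row 3. P = [[1, 2, 4], [3, 5, 7], [6]].

So P = [[1, 2, 4], [3, 5, 7], [6]], Q = [[1, 3, 5], [2, 4, 6], [7]].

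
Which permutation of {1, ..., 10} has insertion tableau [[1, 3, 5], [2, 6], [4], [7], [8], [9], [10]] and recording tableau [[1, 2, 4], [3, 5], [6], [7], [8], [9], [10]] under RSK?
Reverse the RSK construction: for i from n down to 1, find the cell of Q containing i, remove the entry at that cell from P, and reverse-bump it up through P; the value ejected from row 1 is w(i).

Step i=10: Q has 10 at row 7, column 1; remove 10 from row 7 of P and reverse-bump: 10 enters row 6 and ejects 9; 9 enters row 5 and ejects 8; 8 enters row 4 and ejects 7; 7 enters row 3 and ejects 4; 4 enters row 2 and ejects 2; 2 enters row 1 and ejects 1. So w(10) = 1. P is now [[2, 3, 5], [4, 6], [7], [8], [9], [10]].
Step i=9: Q has 9 at row 6, column 1; remove 10 from row 6 of P and reverse-bump: 10 enters row 5 and ejects 9; 9 enters row 4 and ejects 8; 8 enters row 3 and ejects 7; 7 enters row 2 and ejects 6; 6 enters row 1 and ejects 5. So w(9) = 5. P is now [[2, 3, 6], [4, 7], [8], [9], [10]].
Step i=8: Q has 8 at row 5, column 1; remove 10 from row 5 of P and reverse-bump: 10 enters row 4 and ejects 9; 9 enters row 3 and ejects 8; 8 enters row 2 and ejects 7; 7 enters row 1 and ejects 6. So w(8) = 6. P is now [[2, 3, 7], [4, 8], [9], [10]].
Step i=7: Q has 7 at row 4, column 1; remove 10 from row 4 of P and reverse-bump: 10 enters row 3 and ejects 9; 9 enters row 2 and ejects 8; 8 enters row 1 and ejects 7. So w(7) = 7. P is now [[2, 3, 8], [4, 9], [10]].
Step i=6: Q has 6 at row 3, column 1; remove 10 from row 3 of P and reverse-bump: 10 enters row 2 and ejects 9; 9 enters row 1 and ejects 8. So w(6) = 8. P is now [[2, 3, 9], [4, 10]].
Step i=5: Q has 5 at row 2, column 2; remove 10 from row 2 of P and reverse-bump: 10 enters row 1 and ejects 9. So w(5) = 9. P is now [[2, 3, 10], [4]].
Step i=4: Q has 4 at row 1, column 3; remove that cell from P, ejecting 10. So w(4) = 10. P is now [[2, 3], [4]].
Step i=3: Q has 3 at row 2, column 1; remove 4 from row 2 of P and reverse-bump: 4 enters row 1 and ejects 3. So w(3) = 3. P is now [[2, 4]].
Step i=2: Q has 2 at row 1, column 2; remove that cell from P, ejecting 4. So w(2) = 4. P is now [[2]].
Step i=1: Q has 1 at row 1, column 1; remove that cell from P, ejecting 2. So w(1) = 2. P is now [].

So w = 2 4 3 10 9 8 7 6 5 1.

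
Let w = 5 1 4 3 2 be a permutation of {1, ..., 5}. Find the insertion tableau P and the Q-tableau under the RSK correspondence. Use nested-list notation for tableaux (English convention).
Insert each entry of the permutation into P by Schensted row insertion, recording in Q the position of each new cell.

Insert 5: appended to row 1. P = [[5]], Q = [[1]].
Insert 1: 1 bumps 5 from row 1; 5 starts row 2. P = [[1], [5]], Q = [[1], [2]].
Insert 4: appended to row 1. P = [[1, 4], [5]], Q = [[1, 3], [2]].
Insert 3: 3 bumps 4 from row 1; 4 bumps 5 from row 2; 5 starts row 3. P = [[1, 3], [4], [5]], Q = [[1, 3], [2], [4]].
Insert 2: 2 bumps 3 from row 1; 3 bumps 4 from row 2; 4 bumps 5 from row 3; 5 starts row 4. P = [[1, 2], [3], [4], [5]], Q = [[1, 3], [2], [4], [5]].

So P = [[1, 2], [3], [4], [5]], Q = [[1, 3], [2], [4], [5]].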